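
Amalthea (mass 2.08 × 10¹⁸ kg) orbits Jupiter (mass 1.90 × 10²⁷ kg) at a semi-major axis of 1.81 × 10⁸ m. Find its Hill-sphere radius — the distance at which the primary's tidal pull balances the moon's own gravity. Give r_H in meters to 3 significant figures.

1.29 × 10⁵ m

r_H ≈ a (m/3M)^(1/3)
    = (1.81 × 10⁸) × (2.08 × 10¹⁸ / (3 × 1.90 × 10²⁷))^(1/3)
    = 1.29 × 10⁵ m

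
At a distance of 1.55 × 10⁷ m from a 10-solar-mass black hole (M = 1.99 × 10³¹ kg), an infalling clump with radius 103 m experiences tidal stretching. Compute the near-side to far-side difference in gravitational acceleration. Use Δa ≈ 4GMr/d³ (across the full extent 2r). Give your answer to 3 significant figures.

1.47 × 10² m/s²

The field gradient is 2GM/d³; across the full diameter 2r the difference is 4GMr/d³.
Δg = 4GMr/d³
   = 4 × (6.674 × 10⁻¹¹) × (1.99 × 10³¹) × (103) / (1.55 × 10⁷)³
   = 1.47 × 10² m/s²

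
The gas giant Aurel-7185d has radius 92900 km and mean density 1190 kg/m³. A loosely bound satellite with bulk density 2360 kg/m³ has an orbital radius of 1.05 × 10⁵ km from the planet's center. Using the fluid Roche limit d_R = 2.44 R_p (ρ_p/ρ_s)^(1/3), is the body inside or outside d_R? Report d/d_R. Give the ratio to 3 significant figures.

inside; d/d_R ≈ 0.582

d_R = 2.44 × (92900 km) × (1190/2360)^(1/3) = 1.804 × 10⁵ km
d/d_R = (1.05 × 10⁵) / (1.804 × 10⁵) = 0.582
Since d/d_R < 1, the body is inside the Roche limit.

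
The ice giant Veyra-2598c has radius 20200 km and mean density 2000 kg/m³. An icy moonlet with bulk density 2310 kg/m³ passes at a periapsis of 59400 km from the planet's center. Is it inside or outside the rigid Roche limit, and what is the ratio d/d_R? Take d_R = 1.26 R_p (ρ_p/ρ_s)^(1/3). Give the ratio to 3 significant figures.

outside; d/d_R ≈ 2.45

d_R = 1.26 × (20200 km) × (2000/2310)^(1/3) = 24260 km
d/d_R = (59400) / (24260) = 2.45
Since d/d_R > 1, the body is outside the Roche limit.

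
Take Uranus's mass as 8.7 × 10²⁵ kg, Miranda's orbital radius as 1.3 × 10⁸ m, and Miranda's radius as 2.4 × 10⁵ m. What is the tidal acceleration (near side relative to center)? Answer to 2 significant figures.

1.3 × 10⁻³ m/s²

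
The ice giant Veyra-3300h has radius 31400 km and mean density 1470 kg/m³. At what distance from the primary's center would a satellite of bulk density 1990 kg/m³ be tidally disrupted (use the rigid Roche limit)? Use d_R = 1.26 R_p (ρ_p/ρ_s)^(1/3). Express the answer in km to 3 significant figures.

35800 km

d_R = 1.26 × 31400 km × (1470/1990)^(1/3)
    = 35800 km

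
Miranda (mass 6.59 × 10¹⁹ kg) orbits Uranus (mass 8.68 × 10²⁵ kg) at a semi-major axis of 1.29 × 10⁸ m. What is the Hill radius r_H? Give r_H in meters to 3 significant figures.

r_H ≈ a (m/3M)^(1/3)
    = (1.29 × 10⁸) × (6.59 × 10¹⁹ / (3 × 8.68 × 10²⁵))^(1/3)
    = 8.16 × 10⁵ m

8.16 × 10⁵ m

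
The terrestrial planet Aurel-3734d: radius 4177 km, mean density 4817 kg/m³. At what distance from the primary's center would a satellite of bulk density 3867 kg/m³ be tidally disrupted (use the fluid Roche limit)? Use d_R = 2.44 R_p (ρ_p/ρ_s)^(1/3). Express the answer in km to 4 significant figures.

d_R = 2.44 × 4177 km × (4817/3867)^(1/3)
    = 10970 km

10970 km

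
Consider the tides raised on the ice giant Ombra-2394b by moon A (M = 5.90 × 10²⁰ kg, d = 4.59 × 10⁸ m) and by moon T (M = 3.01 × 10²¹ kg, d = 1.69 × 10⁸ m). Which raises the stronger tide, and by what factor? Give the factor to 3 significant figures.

Moon T, by a factor of ≈ 102

The tide-raising term goes as M/d³ (the gradient of a 1/d² field).
Moon A: (5.90 × 10²⁰) / (4.59 × 10⁸)³ = 6.101 × 10⁻⁶
Moon T: (3.01 × 10²¹) / (1.69 × 10⁸)³ = 6.236 × 10⁻⁴
Ratio (larger/smaller) = 102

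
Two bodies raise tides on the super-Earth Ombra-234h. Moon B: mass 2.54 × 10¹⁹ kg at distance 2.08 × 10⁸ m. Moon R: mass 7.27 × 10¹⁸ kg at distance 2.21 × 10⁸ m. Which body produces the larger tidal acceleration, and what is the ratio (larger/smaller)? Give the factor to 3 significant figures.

Moon B, by a factor of ≈ 4.19

Tidal acceleration ∝ M/d³, so compare M/d³ for each.
Moon B: (2.54 × 10¹⁹) / (2.08 × 10⁸)³ = 2.823 × 10⁻⁶
Moon R: (7.27 × 10¹⁸) / (2.21 × 10⁸)³ = 6.735 × 10⁻⁷
Ratio (larger/smaller) = 4.19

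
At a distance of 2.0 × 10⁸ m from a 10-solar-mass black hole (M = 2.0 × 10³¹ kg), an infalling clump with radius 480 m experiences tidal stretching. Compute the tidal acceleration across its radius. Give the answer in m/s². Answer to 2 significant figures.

1.6 × 10⁻¹ m/s²

Since r ≪ d, expand the inverse-square field across one radius to get the leading 2GMr/d³ term.
Δg = 2GMr/d³
   = 2 × (6.674 × 10⁻¹¹) × (2.0 × 10³¹) × (480) / (2.0 × 10⁸)³
   = 1.6 × 10⁻¹ m/s²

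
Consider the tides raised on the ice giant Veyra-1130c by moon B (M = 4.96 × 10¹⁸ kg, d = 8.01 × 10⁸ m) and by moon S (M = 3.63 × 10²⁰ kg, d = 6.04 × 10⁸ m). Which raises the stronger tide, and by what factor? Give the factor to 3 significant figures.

Moon S, by a factor of ≈ 171

Compare M/d³ for the two perturbers:
Moon B: (4.96 × 10¹⁸) / (8.01 × 10⁸)³ = 9.651 × 10⁻⁹
Moon S: (3.63 × 10²⁰) / (6.04 × 10⁸)³ = 1.647 × 10⁻⁶
Ratio (larger/smaller) = 171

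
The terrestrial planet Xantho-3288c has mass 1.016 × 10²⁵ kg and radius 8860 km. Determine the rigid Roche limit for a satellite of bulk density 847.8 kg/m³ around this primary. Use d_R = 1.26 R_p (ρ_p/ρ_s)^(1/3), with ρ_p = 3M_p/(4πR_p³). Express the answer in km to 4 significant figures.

ρ_p = 3M_p/(4πR_p³) = 3 × (1.016 × 10²⁵) / (4π × (8.860 × 10⁶ m)³) = 3487 kg/m³
d_R = 1.26 × 8860 km × (3487/847.8)^(1/3)
    = 17890 km

17890 km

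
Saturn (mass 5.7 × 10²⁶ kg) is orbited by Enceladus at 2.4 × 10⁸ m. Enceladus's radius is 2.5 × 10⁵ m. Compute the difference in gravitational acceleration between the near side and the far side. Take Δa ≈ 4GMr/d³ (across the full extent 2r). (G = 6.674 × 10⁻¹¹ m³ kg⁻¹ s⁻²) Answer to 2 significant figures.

Near-to-far spans 2r, so the tidal difference is twice the near-to-center value: 4GMr/d³.
a_tidal = 4GMr/d³
        = 4 × (6.674 × 10⁻¹¹) × (5.7 × 10²⁶) × (2.5 × 10⁵) / (2.4 × 10⁸)³
        = 2.8 × 10⁻³ m/s²

2.8 × 10⁻³ m/s²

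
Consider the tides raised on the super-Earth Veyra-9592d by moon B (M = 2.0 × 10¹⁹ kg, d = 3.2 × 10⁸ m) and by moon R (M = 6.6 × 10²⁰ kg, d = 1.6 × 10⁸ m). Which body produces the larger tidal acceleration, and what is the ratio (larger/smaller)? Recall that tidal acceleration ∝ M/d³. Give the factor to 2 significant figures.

Tidal acceleration ∝ M/d³, so compare M/d³ for each.
Moon B: (2.0 × 10¹⁹) / (3.2 × 10⁸)³ = 6.104 × 10⁻⁷
Moon R: (6.6 × 10²⁰) / (1.6 × 10⁸)³ = 1.611 × 10⁻⁴
Ratio (larger/smaller) = 260

Moon R, by a factor of ≈ 260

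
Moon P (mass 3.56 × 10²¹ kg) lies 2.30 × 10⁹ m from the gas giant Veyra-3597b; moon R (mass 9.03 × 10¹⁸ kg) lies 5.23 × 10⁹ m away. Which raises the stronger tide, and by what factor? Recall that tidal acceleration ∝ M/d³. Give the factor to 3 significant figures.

Moon P, by a factor of ≈ 4640

Compare M/d³ for the two perturbers:
Moon P: (3.56 × 10²¹) / (2.30 × 10⁹)³ = 2.926 × 10⁻⁷
Moon R: (9.03 × 10¹⁸) / (5.23 × 10⁹)³ = 6.312 × 10⁻¹¹
Ratio (larger/smaller) = 4640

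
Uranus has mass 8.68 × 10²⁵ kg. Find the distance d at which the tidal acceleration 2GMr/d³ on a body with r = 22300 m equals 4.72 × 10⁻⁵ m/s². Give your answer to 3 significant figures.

1.76 × 10⁸ m

2GMr/d³ = a_tidal  ⇒  d = (2GMr / a_tidal)^(1/3)
d = (2 × 6.674×10⁻¹¹ × (8.68 × 10²⁵) × (22300) / (4.72 × 10⁻⁵))^(1/3)
  = 1.76 × 10⁸ m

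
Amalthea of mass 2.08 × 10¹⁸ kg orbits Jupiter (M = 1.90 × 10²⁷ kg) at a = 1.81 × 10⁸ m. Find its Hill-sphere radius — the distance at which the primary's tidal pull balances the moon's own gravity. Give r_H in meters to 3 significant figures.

1.29 × 10⁵ m

r_H ≈ a (m/3M)^(1/3)
    = (1.81 × 10⁸) × (2.08 × 10¹⁸ / (3 × 1.90 × 10²⁷))^(1/3)
    = 1.29 × 10⁵ m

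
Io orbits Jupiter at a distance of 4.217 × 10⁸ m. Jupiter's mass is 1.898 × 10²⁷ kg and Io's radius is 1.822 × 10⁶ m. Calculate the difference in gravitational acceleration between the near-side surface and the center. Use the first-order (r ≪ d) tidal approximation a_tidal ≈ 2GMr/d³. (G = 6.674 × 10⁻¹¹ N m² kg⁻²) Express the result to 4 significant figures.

6.155 × 10⁻³ m/s²

Δa = 2GMr/d³
   = 2 × (6.674 × 10⁻¹¹) × (1.898 × 10²⁷) × (1.822 × 10⁶) / (4.217 × 10⁸)³
   = 6.155 × 10⁻³ m/s²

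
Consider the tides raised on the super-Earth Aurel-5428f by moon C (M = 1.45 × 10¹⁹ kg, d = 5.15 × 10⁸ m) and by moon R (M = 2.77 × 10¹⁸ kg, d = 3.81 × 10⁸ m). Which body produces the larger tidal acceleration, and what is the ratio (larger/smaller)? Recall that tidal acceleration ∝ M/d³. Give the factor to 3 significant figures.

Moon C, by a factor of ≈ 2.12

Tidal stretch scales as M/d³; compute that for each body.
Moon C: (1.45 × 10¹⁹) / (5.15 × 10⁸)³ = 1.062 × 10⁻⁷
Moon R: (2.77 × 10¹⁸) / (3.81 × 10⁸)³ = 5.008 × 10⁻⁸
Ratio (larger/smaller) = 2.12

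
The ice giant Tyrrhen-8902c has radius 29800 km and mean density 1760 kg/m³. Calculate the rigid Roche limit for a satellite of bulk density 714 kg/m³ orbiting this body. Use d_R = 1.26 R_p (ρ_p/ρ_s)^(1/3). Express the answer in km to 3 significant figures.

d_R = 1.26 × 29800 km × (1760/714)^(1/3)
    = 50700 km

50700 km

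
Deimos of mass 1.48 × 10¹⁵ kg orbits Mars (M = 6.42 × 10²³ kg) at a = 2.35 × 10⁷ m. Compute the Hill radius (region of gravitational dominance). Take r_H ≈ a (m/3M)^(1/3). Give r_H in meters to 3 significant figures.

2.15 × 10⁴ m

r_H ≈ a (m/3M)^(1/3)
    = (2.35 × 10⁷) × (1.48 × 10¹⁵ / (3 × 6.42 × 10²³))^(1/3)
    = 2.15 × 10⁴ m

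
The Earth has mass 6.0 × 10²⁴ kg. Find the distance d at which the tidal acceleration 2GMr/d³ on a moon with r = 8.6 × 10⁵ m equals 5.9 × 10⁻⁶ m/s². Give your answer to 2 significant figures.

4.9 × 10⁸ m

2GMr/d³ = a_tidal  ⇒  d = (2GMr / a_tidal)^(1/3)
d = (2 × 6.674×10⁻¹¹ × (6.0 × 10²⁴) × (8.6 × 10⁵) / (5.9 × 10⁻⁶))^(1/3)
  = 4.9 × 10⁸ m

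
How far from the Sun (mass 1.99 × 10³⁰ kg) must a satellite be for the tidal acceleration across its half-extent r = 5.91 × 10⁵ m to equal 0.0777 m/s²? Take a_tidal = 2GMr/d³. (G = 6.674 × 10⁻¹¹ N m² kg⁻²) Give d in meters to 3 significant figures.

1.26 × 10⁹ m

2GMr/d³ = a_tidal  ⇒  d = (2GMr / a_tidal)^(1/3)
d = (2 × 6.674×10⁻¹¹ × (1.99 × 10³⁰) × (5.91 × 10⁵) / (0.0777))^(1/3)
  = 1.26 × 10⁹ m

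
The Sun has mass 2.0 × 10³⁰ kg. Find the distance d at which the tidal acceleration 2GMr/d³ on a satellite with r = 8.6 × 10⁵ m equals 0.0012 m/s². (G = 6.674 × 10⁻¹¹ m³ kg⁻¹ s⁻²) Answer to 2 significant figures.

2GMr/d³ = a_tidal  ⇒  d = (2GMr / a_tidal)^(1/3)
d = (2 × 6.674×10⁻¹¹ × (2.0 × 10³⁰) × (8.6 × 10⁵) / (0.0012))^(1/3)
  = 5.8 × 10⁹ m

5.8 × 10⁹ m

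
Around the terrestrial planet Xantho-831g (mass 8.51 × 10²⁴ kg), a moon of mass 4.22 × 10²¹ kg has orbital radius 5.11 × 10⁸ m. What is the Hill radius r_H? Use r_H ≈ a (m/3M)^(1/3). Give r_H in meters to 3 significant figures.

r_H ≈ a (m/3M)^(1/3)
    = (5.11 × 10⁸) × (4.22 × 10²¹ / (3 × 8.51 × 10²⁴))^(1/3)
    = 2.80 × 10⁷ m

2.80 × 10⁷ m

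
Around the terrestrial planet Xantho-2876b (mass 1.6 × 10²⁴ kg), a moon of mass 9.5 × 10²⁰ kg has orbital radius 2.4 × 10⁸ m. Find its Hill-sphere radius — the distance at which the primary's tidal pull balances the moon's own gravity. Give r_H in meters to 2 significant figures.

1.4 × 10⁷ m

r_H ≈ a (m/3M)^(1/3)
    = (2.4 × 10⁸) × (9.5 × 10²⁰ / (3 × 1.6 × 10²⁴))^(1/3)
    = 1.4 × 10⁷ m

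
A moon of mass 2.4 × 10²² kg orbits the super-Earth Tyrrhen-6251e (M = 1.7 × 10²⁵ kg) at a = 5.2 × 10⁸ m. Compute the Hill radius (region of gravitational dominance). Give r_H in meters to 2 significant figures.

r_H ≈ a (m/3M)^(1/3)
    = (5.2 × 10⁸) × (2.4 × 10²² / (3 × 1.7 × 10²⁵))^(1/3)
    = 4.0 × 10⁷ m

4.0 × 10⁷ m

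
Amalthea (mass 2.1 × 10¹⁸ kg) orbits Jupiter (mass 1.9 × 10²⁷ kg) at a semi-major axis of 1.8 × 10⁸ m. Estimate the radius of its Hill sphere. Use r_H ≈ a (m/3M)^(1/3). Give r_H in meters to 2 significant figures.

1.3 × 10⁵ m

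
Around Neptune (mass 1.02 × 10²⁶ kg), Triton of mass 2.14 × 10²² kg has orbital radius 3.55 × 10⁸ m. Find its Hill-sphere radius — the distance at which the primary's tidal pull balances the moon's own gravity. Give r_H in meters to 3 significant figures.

1.46 × 10⁷ m

r_H ≈ a (m/3M)^(1/3)
    = (3.55 × 10⁸) × (2.14 × 10²² / (3 × 1.02 × 10²⁶))^(1/3)
    = 1.46 × 10⁷ m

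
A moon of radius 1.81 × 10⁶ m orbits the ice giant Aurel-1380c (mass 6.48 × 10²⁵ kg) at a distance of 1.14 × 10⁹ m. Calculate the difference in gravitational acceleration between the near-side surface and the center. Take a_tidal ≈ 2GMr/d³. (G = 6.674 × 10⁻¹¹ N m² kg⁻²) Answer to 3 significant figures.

Since r ≪ d, expand the inverse-square field across one radius to get the leading 2GMr/d³ term.
Δg = 2GMr/d³
   = 2 × (6.674 × 10⁻¹¹) × (6.48 × 10²⁵) × (1.81 × 10⁶) / (1.14 × 10⁹)³
   = 1.06 × 10⁻⁵ m/s²

1.06 × 10⁻⁵ m/s²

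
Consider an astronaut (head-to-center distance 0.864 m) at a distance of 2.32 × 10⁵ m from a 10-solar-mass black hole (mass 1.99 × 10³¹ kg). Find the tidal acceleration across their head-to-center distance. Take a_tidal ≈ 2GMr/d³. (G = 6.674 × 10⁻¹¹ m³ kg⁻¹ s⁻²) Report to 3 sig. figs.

a_tidal = 2GMr/d³
        = 2 × (6.674 × 10⁻¹¹) × (1.99 × 10³¹) × (0.864) / (2.32 × 10⁵)³
        = 1.84 × 10⁵ m/s²

1.84 × 10⁵ m/s²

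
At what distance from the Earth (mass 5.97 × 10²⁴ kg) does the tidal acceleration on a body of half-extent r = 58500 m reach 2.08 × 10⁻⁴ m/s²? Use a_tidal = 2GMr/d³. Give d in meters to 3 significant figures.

6.07 × 10⁷ m

2GMr/d³ = a_tidal  ⇒  d = (2GMr / a_tidal)^(1/3)
d = (2 × 6.674×10⁻¹¹ × (5.97 × 10²⁴) × (58500) / (2.08 × 10⁻⁴))^(1/3)
  = 6.07 × 10⁷ m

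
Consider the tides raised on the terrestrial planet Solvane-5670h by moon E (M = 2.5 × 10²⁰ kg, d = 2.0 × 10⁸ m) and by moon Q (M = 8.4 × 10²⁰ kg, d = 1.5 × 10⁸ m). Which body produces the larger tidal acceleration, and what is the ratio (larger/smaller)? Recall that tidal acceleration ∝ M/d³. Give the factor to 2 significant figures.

Moon Q, by a factor of ≈ 8.0

Tidal acceleration ∝ M/d³, so compare M/d³ for each.
Moon E: (2.5 × 10²⁰) / (2.0 × 10⁸)³ = 3.125 × 10⁻⁵
Moon Q: (8.4 × 10²⁰) / (1.5 × 10⁸)³ = 2.489 × 10⁻⁴
Ratio (larger/smaller) = 8.0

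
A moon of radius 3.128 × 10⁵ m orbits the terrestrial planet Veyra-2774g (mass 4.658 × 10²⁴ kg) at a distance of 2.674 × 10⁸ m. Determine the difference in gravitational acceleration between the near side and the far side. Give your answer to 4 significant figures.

Differencing GM/(d−r)² and GM/(d+r)² to first order in r/d gives 4GMr/d³.
Δg = 4GMr/d³
   = 4 × (6.674 × 10⁻¹¹) × (4.658 × 10²⁴) × (3.128 × 10⁵) / (2.674 × 10⁸)³
   = 2.034 × 10⁻⁵ m/s²

2.034 × 10⁻⁵ m/s²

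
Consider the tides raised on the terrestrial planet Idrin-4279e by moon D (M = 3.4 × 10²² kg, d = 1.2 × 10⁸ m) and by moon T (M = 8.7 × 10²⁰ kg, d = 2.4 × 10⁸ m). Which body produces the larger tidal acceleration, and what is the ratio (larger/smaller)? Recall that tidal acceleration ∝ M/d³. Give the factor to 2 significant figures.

Moon D, by a factor of ≈ 310

Tidal stretch scales as M/d³; compute that for each body.
Moon D: (3.4 × 10²²) / (1.2 × 10⁸)³ = 1.968 × 10⁻²
Moon T: (8.7 × 10²⁰) / (2.4 × 10⁸)³ = 6.293 × 10⁻⁵
Ratio (larger/smaller) = 310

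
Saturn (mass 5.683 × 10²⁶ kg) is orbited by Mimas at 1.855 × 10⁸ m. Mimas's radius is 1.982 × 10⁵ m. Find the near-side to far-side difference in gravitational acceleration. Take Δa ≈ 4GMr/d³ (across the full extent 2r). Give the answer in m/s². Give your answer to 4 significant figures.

4.711 × 10⁻³ m/s²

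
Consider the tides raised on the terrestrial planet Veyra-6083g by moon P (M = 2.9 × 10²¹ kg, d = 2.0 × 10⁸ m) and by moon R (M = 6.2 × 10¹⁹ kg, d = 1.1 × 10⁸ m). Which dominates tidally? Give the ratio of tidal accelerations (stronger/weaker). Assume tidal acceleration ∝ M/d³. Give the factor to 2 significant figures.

Moon P, by a factor of ≈ 7.8

The tide-raising term goes as M/d³ (the gradient of a 1/d² field).
Moon P: (2.9 × 10²¹) / (2.0 × 10⁸)³ = 3.625 × 10⁻⁴
Moon R: (6.2 × 10¹⁹) / (1.1 × 10⁸)³ = 4.658 × 10⁻⁵
Ratio (larger/smaller) = 7.8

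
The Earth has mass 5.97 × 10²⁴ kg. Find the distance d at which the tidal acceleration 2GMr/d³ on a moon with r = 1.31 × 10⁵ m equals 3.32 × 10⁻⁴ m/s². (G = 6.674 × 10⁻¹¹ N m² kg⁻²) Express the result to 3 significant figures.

2GMr/d³ = a_tidal  ⇒  d = (2GMr / a_tidal)^(1/3)
d = (2 × 6.674×10⁻¹¹ × (5.97 × 10²⁴) × (1.31 × 10⁵) / (3.32 × 10⁻⁴))^(1/3)
  = 6.80 × 10⁷ m

6.80 × 10⁷ m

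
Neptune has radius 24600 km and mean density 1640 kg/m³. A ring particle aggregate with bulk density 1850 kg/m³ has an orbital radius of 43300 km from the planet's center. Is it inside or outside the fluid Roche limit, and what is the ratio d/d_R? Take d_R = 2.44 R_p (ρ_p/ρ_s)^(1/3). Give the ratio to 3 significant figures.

inside; d/d_R ≈ 0.751

d_R = 2.44 × (24600 km) × (1640/1850)^(1/3) = 57660 km
d/d_R = (43300) / (57660) = 0.751
Since d/d_R < 1, the body is inside the Roche limit.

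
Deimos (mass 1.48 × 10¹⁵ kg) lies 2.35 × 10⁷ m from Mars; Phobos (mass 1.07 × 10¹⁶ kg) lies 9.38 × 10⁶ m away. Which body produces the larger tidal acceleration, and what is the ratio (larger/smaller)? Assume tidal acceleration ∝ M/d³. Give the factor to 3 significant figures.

Phobos, by a factor of ≈ 114

Tidal acceleration ∝ M/d³, so compare M/d³ for each.
Deimos: (1.48 × 10¹⁵) / (2.35 × 10⁷)³ = 1.140 × 10⁻⁷
Phobos: (1.07 × 10¹⁶) / (9.38 × 10⁶)³ = 1.297 × 10⁻⁵
Ratio (larger/smaller) = 114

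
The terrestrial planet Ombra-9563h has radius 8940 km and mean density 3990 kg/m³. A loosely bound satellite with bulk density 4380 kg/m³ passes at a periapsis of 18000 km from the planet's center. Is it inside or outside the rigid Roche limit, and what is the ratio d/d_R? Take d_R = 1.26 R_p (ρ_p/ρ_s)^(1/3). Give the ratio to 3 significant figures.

outside; d/d_R ≈ 1.65

d_R = 1.26 × (8940 km) × (3990/4380)^(1/3) = 10920 km
d/d_R = (18000) / (10920) = 1.65
Since d/d_R > 1, the body is outside the Roche limit.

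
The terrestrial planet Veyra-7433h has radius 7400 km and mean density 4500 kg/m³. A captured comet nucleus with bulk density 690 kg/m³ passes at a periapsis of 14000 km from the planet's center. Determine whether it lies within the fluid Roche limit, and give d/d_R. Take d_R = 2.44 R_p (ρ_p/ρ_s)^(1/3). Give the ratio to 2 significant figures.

inside; d/d_R ≈ 0.42

d_R = 2.44 × (7400 km) × (4500/690)^(1/3) = 33730 km
d/d_R = (14000) / (33730) = 0.42
Since d/d_R < 1, the body is inside the Roche limit.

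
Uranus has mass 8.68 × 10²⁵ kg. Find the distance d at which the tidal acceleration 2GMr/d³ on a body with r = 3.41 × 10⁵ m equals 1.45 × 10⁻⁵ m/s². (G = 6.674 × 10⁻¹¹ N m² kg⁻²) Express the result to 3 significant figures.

6.48 × 10⁸ m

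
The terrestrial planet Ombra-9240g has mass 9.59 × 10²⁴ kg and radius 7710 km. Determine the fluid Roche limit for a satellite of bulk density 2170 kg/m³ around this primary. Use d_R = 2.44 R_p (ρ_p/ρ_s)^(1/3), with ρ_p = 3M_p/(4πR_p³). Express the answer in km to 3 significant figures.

ρ_p = 3M_p/(4πR_p³) = 3 × (9.59 × 10²⁴) / (4π × (7.71 × 10⁶ m)³) = 5000 kg/m³
d_R = 2.44 × 7710 km × (5000/2170)^(1/3)
    = 24800 km

24800 km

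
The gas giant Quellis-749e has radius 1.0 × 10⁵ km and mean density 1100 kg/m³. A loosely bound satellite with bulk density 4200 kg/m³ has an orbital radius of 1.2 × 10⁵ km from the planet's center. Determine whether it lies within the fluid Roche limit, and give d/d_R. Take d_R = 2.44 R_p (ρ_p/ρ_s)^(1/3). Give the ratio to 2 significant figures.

inside; d/d_R ≈ 0.77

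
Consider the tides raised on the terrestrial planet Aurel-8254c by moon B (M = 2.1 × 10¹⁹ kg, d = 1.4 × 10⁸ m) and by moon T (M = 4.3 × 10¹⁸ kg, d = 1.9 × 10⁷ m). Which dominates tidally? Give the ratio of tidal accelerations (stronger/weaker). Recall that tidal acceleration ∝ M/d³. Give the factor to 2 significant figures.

Moon T, by a factor of ≈ 82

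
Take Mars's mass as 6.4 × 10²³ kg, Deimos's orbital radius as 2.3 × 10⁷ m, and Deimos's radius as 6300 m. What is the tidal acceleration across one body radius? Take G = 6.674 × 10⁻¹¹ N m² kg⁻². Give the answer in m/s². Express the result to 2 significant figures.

4.4 × 10⁻⁵ m/s²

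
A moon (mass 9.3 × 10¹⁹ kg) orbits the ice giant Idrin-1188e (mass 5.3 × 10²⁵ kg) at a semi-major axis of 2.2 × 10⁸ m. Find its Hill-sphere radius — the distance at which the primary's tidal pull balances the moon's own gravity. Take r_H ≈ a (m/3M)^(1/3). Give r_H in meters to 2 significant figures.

r_H ≈ a (m/3M)^(1/3)
    = (2.2 × 10⁸) × (9.3 × 10¹⁹ / (3 × 5.3 × 10²⁵))^(1/3)
    = 1.8 × 10⁶ m

1.8 × 10⁶ m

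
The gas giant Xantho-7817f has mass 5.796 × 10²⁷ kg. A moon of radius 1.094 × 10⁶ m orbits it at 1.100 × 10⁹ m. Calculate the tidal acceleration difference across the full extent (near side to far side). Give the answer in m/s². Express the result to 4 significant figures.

1.272 × 10⁻³ m/s²

The field gradient is 2GM/d³; across the full diameter 2r the difference is 4GMr/d³.
a_tidal = 4GMr/d³
        = 4 × (6.674 × 10⁻¹¹) × (5.796 × 10²⁷) × (1.094 × 10⁶) / (1.100 × 10⁹)³
        = 1.272 × 10⁻³ m/s²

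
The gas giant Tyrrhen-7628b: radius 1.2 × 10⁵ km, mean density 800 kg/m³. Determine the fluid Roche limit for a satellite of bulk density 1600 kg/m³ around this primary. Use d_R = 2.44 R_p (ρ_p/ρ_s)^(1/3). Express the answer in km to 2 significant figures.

2.3 × 10⁵ km

d_R = 2.44 × 1.2 × 10⁵ km × (800/1600)^(1/3)
    = 2.3 × 10⁵ km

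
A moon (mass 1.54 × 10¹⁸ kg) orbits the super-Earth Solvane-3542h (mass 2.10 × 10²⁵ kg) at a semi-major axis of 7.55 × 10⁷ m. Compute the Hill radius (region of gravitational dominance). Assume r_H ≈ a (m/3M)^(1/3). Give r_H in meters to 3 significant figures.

r_H ≈ a (m/3M)^(1/3)
    = (7.55 × 10⁷) × (1.54 × 10¹⁸ / (3 × 2.10 × 10²⁵))^(1/3)
    = 2.19 × 10⁵ m

2.19 × 10⁵ m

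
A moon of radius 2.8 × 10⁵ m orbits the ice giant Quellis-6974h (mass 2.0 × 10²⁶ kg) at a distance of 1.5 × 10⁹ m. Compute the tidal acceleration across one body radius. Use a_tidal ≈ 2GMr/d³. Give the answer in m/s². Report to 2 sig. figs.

Δa = 2GMr/d³
   = 2 × (6.674 × 10⁻¹¹) × (2.0 × 10²⁶) × (2.8 × 10⁵) / (1.5 × 10⁹)³
   = 2.2 × 10⁻⁶ m/s²

2.2 × 10⁻⁶ m/s²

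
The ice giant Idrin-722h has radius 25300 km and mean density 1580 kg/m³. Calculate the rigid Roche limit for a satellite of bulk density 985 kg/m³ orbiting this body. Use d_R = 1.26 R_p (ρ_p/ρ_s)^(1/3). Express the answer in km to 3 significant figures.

37300 km

d_R = 1.26 × 25300 km × (1580/985)^(1/3)
    = 37300 km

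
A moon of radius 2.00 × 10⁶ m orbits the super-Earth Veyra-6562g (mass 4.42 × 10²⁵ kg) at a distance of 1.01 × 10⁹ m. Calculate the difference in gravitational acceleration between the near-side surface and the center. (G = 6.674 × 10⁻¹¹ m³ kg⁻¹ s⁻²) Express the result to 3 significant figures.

Since r ≪ d, expand the inverse-square field across one radius to get the leading 2GMr/d³ term.
Δa = 2GMr/d³
   = 2 × (6.674 × 10⁻¹¹) × (4.42 × 10²⁵) × (2.00 × 10⁶) / (1.01 × 10⁹)³
   = 1.15 × 10⁻⁵ m/s²

1.15 × 10⁻⁵ m/s²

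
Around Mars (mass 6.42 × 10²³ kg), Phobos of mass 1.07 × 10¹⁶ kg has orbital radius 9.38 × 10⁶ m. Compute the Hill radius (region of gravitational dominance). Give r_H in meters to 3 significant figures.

r_H ≈ a (m/3M)^(1/3)
    = (9.38 × 10⁶) × (1.07 × 10¹⁶ / (3 × 6.42 × 10²³))^(1/3)
    = 1.66 × 10⁴ m

1.66 × 10⁴ m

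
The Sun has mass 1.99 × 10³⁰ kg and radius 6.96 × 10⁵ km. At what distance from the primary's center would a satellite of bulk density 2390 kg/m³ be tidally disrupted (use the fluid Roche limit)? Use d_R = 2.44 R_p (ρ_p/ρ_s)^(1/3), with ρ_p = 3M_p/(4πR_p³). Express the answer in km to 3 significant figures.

1.42 × 10⁶ km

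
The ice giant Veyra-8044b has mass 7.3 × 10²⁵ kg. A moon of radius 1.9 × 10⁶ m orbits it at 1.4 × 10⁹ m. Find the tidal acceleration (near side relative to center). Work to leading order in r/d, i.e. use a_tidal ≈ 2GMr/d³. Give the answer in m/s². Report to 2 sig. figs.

Δg = 2GMr/d³
   = 2 × (6.674 × 10⁻¹¹) × (7.3 × 10²⁵) × (1.9 × 10⁶) / (1.4 × 10⁹)³
   = 6.7 × 10⁻⁶ m/s²

6.7 × 10⁻⁶ m/s²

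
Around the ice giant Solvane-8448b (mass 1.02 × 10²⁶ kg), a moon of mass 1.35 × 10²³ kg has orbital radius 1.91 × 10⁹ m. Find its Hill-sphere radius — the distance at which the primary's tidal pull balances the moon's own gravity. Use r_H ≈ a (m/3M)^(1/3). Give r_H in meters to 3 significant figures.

1.45 × 10⁸ m

r_H ≈ a (m/3M)^(1/3)
    = (1.91 × 10⁹) × (1.35 × 10²³ / (3 × 1.02 × 10²⁶))^(1/3)
    = 1.45 × 10⁸ m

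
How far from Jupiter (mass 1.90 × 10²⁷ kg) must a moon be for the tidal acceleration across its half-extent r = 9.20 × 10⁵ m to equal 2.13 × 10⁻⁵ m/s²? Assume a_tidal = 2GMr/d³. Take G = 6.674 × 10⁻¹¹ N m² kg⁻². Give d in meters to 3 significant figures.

2GMr/d³ = a_tidal  ⇒  d = (2GMr / a_tidal)^(1/3)
d = (2 × 6.674×10⁻¹¹ × (1.90 × 10²⁷) × (9.20 × 10⁵) / (2.13 × 10⁻⁵))^(1/3)
  = 2.22 × 10⁹ m

2.22 × 10⁹ m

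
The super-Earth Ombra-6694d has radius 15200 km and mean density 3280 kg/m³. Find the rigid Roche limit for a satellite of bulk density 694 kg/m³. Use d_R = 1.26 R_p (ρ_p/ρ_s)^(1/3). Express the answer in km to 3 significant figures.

d_R = 1.26 × 15200 km × (3280/694)^(1/3)
    = 32100 km

32100 km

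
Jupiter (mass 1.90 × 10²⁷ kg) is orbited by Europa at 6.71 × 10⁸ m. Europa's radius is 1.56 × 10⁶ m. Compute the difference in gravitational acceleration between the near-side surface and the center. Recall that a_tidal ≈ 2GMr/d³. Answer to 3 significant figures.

Differencing GM/(d−r)² and GM/d² to first order in r/d gives 2GMr/d³.
Δa = 2GMr/d³
   = 2 × (6.674 × 10⁻¹¹) × (1.90 × 10²⁷) × (1.56 × 10⁶) / (6.71 × 10⁸)³
   = 1.31 × 10⁻³ m/s²

1.31 × 10⁻³ m/s²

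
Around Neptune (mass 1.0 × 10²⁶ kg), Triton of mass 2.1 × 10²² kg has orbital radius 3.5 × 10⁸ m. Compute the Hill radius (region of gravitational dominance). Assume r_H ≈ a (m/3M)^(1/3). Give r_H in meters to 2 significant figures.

r_H ≈ a (m/3M)^(1/3)
    = (3.5 × 10⁸) × (2.1 × 10²² / (3 × 1.0 × 10²⁶))^(1/3)
    = 1.4 × 10⁷ m

1.4 × 10⁷ m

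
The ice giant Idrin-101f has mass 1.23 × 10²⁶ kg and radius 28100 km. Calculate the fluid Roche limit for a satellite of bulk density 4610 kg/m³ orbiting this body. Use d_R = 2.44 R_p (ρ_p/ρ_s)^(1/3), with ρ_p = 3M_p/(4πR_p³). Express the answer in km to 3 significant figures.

45200 km

ρ_p = 3M_p/(4πR_p³) = 3 × (1.23 × 10²⁶) / (4π × (2.81 × 10⁷ m)³) = 1320 kg/m³
d_R = 2.44 × 28100 km × (1320/4610)^(1/3)
    = 45200 km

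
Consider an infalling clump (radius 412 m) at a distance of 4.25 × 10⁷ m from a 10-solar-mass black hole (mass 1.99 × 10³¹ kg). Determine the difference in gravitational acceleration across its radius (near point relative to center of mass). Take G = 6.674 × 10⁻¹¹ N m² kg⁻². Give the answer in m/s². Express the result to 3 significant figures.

1.43 × 10¹ m/s²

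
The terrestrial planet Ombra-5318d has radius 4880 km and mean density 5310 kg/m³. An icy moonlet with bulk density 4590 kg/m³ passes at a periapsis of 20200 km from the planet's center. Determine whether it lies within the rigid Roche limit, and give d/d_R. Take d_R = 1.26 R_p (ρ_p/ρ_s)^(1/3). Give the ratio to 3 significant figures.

outside; d/d_R ≈ 3.13

d_R = 1.26 × (4880 km) × (5310/4590)^(1/3) = 6455 km
d/d_R = (20200) / (6455) = 3.13
Since d/d_R > 1, the body is outside the Roche limit.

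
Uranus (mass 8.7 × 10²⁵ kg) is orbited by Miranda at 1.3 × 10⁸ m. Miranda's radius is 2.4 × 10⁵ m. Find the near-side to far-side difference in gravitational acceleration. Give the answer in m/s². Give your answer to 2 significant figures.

a_tidal = 4GMr/d³
        = 4 × (6.674 × 10⁻¹¹) × (8.7 × 10²⁵) × (2.4 × 10⁵) / (1.3 × 10⁸)³
        = 2.5 × 10⁻³ m/s²

2.5 × 10⁻³ m/s²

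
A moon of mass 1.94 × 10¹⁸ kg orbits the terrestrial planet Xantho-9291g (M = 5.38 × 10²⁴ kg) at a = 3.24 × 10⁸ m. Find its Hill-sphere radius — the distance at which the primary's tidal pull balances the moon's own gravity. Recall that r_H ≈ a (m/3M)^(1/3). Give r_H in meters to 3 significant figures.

r_H ≈ a (m/3M)^(1/3)
    = (3.24 × 10⁸) × (1.94 × 10¹⁸ / (3 × 5.38 × 10²⁴))^(1/3)
    = 1.60 × 10⁶ m

1.60 × 10⁶ m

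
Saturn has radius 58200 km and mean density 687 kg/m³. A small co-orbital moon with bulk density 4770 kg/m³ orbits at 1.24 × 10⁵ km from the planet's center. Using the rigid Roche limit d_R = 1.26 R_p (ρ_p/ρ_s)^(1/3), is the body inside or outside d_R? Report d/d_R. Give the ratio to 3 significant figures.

outside; d/d_R ≈ 3.23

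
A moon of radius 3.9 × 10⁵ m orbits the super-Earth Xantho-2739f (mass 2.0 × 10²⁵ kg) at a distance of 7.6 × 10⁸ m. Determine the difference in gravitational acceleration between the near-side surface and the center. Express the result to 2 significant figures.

Differencing GM/(d−r)² and GM/d² to first order in r/d gives 2GMr/d³.
Δa = 2GMr/d³
   = 2 × (6.674 × 10⁻¹¹) × (2.0 × 10²⁵) × (3.9 × 10⁵) / (7.6 × 10⁸)³
   = 2.4 × 10⁻⁶ m/s²

2.4 × 10⁻⁶ m/s²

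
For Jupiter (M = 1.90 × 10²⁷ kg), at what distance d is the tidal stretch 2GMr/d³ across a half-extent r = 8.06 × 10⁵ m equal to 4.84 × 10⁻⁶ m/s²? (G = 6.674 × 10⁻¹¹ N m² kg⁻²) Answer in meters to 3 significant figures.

2GMr/d³ = a_tidal  ⇒  d = (2GMr / a_tidal)^(1/3)
d = (2 × 6.674×10⁻¹¹ × (1.90 × 10²⁷) × (8.06 × 10⁵) / (4.84 × 10⁻⁶))^(1/3)
  = 3.48 × 10⁹ m

3.48 × 10⁹ m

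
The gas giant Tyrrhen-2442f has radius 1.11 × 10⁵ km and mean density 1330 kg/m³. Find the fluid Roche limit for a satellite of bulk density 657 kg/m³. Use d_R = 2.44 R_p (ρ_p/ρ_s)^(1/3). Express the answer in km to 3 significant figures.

3.43 × 10⁵ km

d_R = 2.44 × 1.11 × 10⁵ km × (1330/657)^(1/3)
    = 3.43 × 10⁵ km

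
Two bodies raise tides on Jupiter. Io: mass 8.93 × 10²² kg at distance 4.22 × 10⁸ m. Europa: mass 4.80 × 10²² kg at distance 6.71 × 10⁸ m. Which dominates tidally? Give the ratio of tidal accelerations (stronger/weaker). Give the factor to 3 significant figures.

Io, by a factor of ≈ 7.48

Tidal acceleration ∝ M/d³, so compare M/d³ for each.
Io: (8.93 × 10²²) / (4.22 × 10⁸)³ = 1.188 × 10⁻³
Europa: (4.80 × 10²²) / (6.71 × 10⁸)³ = 1.589 × 10⁻⁴
Ratio (larger/smaller) = 7.48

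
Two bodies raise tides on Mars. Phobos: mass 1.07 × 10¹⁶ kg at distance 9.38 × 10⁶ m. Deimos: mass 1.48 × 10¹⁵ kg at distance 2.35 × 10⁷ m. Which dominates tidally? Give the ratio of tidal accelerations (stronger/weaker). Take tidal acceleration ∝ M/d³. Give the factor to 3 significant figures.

Phobos, by a factor of ≈ 114

The tide-raising term goes as M/d³ (the gradient of a 1/d² field).
Phobos: (1.07 × 10¹⁶) / (9.38 × 10⁶)³ = 1.297 × 10⁻⁵
Deimos: (1.48 × 10¹⁵) / (2.35 × 10⁷)³ = 1.140 × 10⁻⁷
Ratio (larger/smaller) = 114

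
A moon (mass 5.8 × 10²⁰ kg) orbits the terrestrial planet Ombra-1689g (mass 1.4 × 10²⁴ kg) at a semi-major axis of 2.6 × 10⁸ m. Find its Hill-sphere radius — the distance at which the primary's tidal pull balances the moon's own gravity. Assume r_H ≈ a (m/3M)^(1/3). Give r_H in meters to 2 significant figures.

r_H ≈ a (m/3M)^(1/3)
    = (2.6 × 10⁸) × (5.8 × 10²⁰ / (3 × 1.4 × 10²⁴))^(1/3)
    = 1.3 × 10⁷ m

1.3 × 10⁷ m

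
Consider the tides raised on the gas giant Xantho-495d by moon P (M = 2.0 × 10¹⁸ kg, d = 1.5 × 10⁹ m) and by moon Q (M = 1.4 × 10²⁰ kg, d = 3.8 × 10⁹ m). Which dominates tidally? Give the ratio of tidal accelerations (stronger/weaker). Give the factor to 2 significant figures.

Compare M/d³ for the two perturbers:
Moon P: (2.0 × 10¹⁸) / (1.5 × 10⁹)³ = 5.926 × 10⁻¹⁰
Moon Q: (1.4 × 10²⁰) / (3.8 × 10⁹)³ = 2.551 × 10⁻⁹
Ratio (larger/smaller) = 4.3

Moon Q, by a factor of ≈ 4.3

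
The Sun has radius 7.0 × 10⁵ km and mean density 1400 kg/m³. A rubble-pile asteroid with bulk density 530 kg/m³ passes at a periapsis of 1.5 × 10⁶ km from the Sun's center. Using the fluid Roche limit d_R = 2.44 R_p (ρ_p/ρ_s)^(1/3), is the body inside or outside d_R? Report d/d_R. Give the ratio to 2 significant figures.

inside; d/d_R ≈ 0.64

d_R = 2.44 × (7.0 × 10⁵ km) × (1400/530)^(1/3) = 2.361 × 10⁶ km
d/d_R = (1.5 × 10⁶) / (2.361 × 10⁶) = 0.64
Since d/d_R < 1, the body is inside the Roche limit.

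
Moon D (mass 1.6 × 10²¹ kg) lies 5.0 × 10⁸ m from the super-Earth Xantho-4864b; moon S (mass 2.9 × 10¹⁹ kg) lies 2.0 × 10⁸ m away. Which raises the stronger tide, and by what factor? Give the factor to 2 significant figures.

Moon D, by a factor of ≈ 3.5

Compare M/d³ for the two perturbers:
Moon D: (1.6 × 10²¹) / (5.0 × 10⁸)³ = 1.280 × 10⁻⁵
Moon S: (2.9 × 10¹⁹) / (2.0 × 10⁸)³ = 3.625 × 10⁻⁶
Ratio (larger/smaller) = 3.5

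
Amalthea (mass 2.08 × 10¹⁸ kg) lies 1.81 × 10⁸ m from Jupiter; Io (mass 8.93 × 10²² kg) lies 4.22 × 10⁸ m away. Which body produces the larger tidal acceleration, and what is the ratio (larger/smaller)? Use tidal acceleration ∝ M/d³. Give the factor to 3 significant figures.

Io, by a factor of ≈ 3390

Compare M/d³ for the two perturbers:
Amalthea: (2.08 × 10¹⁸) / (1.81 × 10⁸)³ = 3.508 × 10⁻⁷
Io: (8.93 × 10²²) / (4.22 × 10⁸)³ = 1.188 × 10⁻³
Ratio (larger/smaller) = 3390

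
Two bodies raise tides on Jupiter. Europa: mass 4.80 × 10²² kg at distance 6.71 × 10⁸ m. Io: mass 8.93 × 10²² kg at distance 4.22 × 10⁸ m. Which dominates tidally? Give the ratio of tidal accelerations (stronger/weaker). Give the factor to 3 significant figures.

Io, by a factor of ≈ 7.48

Tidal stretch scales as M/d³; compute that for each body.
Europa: (4.80 × 10²²) / (6.71 × 10⁸)³ = 1.589 × 10⁻⁴
Io: (8.93 × 10²²) / (4.22 × 10⁸)³ = 1.188 × 10⁻³
Ratio (larger/smaller) = 7.48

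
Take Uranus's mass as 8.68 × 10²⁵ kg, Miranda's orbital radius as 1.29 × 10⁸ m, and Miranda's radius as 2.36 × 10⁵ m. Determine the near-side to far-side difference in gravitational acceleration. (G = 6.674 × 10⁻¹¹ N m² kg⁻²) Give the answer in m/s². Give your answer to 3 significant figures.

The field gradient is 2GM/d³; across the full diameter 2r the difference is 4GMr/d³.
a_tidal = 4GMr/d³
        = 4 × (6.674 × 10⁻¹¹) × (8.68 × 10²⁵) × (2.36 × 10⁵) / (1.29 × 10⁸)³
        = 2.55 × 10⁻³ m/s²

2.55 × 10⁻³ m/s²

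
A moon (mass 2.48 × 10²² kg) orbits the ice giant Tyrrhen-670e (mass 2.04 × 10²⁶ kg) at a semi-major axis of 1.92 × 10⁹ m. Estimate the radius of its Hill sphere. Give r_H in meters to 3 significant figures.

r_H ≈ a (m/3M)^(1/3)
    = (1.92 × 10⁹) × (2.48 × 10²² / (3 × 2.04 × 10²⁶))^(1/3)
    = 6.59 × 10⁷ m

6.59 × 10⁷ m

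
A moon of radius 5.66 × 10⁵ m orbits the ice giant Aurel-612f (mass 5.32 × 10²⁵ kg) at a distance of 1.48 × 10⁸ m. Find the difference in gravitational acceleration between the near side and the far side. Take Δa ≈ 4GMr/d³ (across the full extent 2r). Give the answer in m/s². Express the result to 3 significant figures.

2.48 × 10⁻³ m/s²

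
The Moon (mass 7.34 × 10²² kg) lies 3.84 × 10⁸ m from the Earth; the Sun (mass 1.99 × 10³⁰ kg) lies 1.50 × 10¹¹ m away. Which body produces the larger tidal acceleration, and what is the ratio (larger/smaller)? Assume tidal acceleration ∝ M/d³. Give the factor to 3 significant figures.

The Moon, by a factor of ≈ 2.20

Compare M/d³ for the two perturbers:
The Moon: (7.34 × 10²²) / (3.84 × 10⁸)³ = 1.296 × 10⁻³
The Sun: (1.99 × 10³⁰) / (1.50 × 10¹¹)³ = 5.896 × 10⁻⁴
Ratio (larger/smaller) = 2.20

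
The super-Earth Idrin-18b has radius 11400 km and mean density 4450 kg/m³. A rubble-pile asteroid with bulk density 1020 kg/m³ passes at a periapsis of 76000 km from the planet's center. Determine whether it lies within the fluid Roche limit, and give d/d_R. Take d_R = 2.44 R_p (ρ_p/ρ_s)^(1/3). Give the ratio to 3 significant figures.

outside; d/d_R ≈ 1.67

d_R = 2.44 × (11400 km) × (4450/1020)^(1/3) = 45450 km
d/d_R = (76000) / (45450) = 1.67
Since d/d_R > 1, the body is outside the Roche limit.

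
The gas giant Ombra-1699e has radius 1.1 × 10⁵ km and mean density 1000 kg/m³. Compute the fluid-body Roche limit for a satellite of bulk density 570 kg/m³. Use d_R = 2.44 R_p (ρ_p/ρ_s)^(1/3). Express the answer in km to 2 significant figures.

d_R = 2.44 × 1.1 × 10⁵ km × (1000/570)^(1/3)
    = 3.2 × 10⁵ km

3.2 × 10⁵ km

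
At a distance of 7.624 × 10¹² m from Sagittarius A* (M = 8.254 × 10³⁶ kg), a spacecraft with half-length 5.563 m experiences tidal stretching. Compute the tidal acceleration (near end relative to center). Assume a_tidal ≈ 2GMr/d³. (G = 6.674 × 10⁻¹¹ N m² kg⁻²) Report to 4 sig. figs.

1.383 × 10⁻¹¹ m/s²

a_tidal = 2GMr/d³
        = 2 × (6.674 × 10⁻¹¹) × (8.254 × 10³⁶) × (5.563) / (7.624 × 10¹²)³
        = 1.383 × 10⁻¹¹ m/s²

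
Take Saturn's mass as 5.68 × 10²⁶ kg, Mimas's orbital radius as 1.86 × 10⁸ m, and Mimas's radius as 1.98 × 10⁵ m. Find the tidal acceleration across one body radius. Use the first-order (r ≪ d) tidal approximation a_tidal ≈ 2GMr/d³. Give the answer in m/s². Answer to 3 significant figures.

2.33 × 10⁻³ m/s²

a_tidal = 2GMr/d³
        = 2 × (6.674 × 10⁻¹¹) × (5.68 × 10²⁶) × (1.98 × 10⁵) / (1.86 × 10⁸)³
        = 2.33 × 10⁻³ m/s²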